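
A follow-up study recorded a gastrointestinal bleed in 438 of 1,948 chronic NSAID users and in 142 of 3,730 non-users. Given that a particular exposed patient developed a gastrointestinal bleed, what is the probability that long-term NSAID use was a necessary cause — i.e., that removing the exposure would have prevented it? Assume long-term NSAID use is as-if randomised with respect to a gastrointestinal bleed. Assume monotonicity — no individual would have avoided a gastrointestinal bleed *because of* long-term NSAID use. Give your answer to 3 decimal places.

p₁ = P(outcome | exposed) = 438/1948 = 0.22485
p₀ = P(outcome | unexposed) = 142/3730 = 0.03807
Under exogeneity and monotonicity, PN = (p₁ − p₀) / p₁.
PN = (0.22485 − 0.03807) / 0.22485 = 0.18678 / 0.22485 ≈ 0.8307

PN ≈ 0.831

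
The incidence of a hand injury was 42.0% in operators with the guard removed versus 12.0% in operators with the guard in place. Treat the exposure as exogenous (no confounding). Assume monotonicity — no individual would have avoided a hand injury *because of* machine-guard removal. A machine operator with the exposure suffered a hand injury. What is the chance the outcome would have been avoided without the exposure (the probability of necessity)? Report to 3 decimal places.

p₁ = 0.42, p₀ = 0.12.
Under exogeneity and monotonicity, PN = (p₁ − p₀) / p₁.
PN = (0.42 − 0.12) / 0.42 = 0.3 / 0.42 ≈ 0.7143

PN ≈ 0.714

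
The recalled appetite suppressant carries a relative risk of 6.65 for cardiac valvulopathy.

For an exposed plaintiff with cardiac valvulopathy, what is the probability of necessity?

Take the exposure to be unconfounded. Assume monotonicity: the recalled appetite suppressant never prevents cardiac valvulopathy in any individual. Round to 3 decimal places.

Under exogeneity and monotonicity, PN = (RR − 1) / RR = 1 − 1/RR.
PN = (6.65 − 1) / 6.65 = 5.65 / 6.65 ≈ 0.8496

PN ≈ 0.850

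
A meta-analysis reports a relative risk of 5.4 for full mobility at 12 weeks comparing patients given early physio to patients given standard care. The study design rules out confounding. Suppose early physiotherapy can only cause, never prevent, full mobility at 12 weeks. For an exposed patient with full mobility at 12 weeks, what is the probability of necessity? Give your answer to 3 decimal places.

Under exogeneity and monotonicity, PN = (RR − 1) / RR = 1 − 1/RR.
PN = (5.4 − 1) / 5.4 = 4.4 / 5.4 ≈ 0.8148

PN ≈ 0.815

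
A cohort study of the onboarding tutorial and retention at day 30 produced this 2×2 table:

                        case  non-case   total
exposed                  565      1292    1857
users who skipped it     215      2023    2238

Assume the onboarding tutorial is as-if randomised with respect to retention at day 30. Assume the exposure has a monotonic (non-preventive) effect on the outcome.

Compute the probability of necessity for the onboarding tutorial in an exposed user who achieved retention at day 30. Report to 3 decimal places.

p₁ = P(outcome | exposed) = 565/1857 = 0.30425
p₀ = P(outcome | unexposed) = 215/2238 = 0.096068
Under exogeneity and monotonicity, PN = (p₁ − p₀) / p₁.
PN = (0.30425 − 0.096068) / 0.30425 = 0.20819 / 0.30425 ≈ 0.6843

PN ≈ 0.684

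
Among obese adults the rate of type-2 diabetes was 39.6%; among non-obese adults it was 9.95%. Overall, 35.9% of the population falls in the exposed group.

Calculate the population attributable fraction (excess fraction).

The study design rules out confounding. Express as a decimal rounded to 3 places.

PAF ≈ 0.517

p₁ = 0.396, p₀ = 0.0995.
Overall risk P(Y=1) = π·p₁ + (1−π)·p₀ = 0.359×0.396 + 0.641×0.0995 = 0.20594.
Under exogeneity, PAF = [P(Y=1) − p₀] / P(Y=1).
PAF = (0.20594 − 0.0995) / 0.20594 ≈ 0.5169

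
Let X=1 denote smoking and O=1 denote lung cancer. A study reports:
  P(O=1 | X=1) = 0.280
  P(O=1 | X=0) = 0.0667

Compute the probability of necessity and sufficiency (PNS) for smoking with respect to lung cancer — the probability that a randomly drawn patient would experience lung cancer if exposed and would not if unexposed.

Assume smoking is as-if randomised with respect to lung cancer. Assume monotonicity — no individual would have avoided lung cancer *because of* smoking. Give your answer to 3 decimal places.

Let p₁ = 0.28, p₀ = 0.0667.
Under exogeneity and monotonicity, PNS = p₁ − p₀.
PNS = 0.28 − 0.0667 = 0.2133

PNS ≈ 0.213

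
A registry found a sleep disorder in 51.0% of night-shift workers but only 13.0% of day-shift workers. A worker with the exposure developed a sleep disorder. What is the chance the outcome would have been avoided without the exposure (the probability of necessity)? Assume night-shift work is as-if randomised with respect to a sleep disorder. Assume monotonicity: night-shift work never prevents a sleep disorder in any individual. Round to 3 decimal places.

p₁ = 0.51, p₀ = 0.13.
Under exogeneity and monotonicity, PN = (p₁ − p₀) / p₁.
PN = (0.51 − 0.13) / 0.51 = 0.38 / 0.51 ≈ 0.7451

PN ≈ 0.745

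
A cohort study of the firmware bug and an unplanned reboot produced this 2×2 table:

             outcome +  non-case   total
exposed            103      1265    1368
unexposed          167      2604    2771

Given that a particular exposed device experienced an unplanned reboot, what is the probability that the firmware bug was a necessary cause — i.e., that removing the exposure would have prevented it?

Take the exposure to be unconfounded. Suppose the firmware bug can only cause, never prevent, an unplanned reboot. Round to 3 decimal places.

p₁ = P(outcome | exposed) = 103/1368 = 0.075292
p₀ = P(outcome | unexposed) = 167/2771 = 0.060267
Under exogeneity and monotonicity, PN = (p₁ − p₀)/p₁.
PN = (0.075292 − 0.060267) / 0.075292 ≈ 0.1996

PN ≈ 0.200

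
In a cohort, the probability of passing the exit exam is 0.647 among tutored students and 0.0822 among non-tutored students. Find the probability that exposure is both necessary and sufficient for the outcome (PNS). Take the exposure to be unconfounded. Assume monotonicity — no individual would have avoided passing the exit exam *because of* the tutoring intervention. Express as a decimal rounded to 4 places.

PNS ≈ 0.5648

Let p₁ = 0.647, p₀ = 0.0822.
Under exogeneity and monotonicity, PNS = p₁ − p₀.
PNS = 0.647 − 0.0822 = 0.5648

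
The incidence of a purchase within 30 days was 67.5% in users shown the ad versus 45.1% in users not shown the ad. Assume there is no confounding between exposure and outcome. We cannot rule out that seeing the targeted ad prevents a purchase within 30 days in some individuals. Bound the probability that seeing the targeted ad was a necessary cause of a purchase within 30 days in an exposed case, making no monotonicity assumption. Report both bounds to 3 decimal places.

0.332 ≤ PN ≤ 0.813

p₁ = 0.675, p₀ = 0.451.
Under exogeneity alone the bounds on PN are max{0,(p₁−p₀)/p₁} ≤ PN ≤ min{1,(1−p₀)/p₁}.
  lower = (p₁ − p₀)/p₁ = 0.224 / 0.675 ≈ 0.3319
  upper = min{1, (1 − p₀)/p₁} = 0.549 / 0.675 ≈ 0.8133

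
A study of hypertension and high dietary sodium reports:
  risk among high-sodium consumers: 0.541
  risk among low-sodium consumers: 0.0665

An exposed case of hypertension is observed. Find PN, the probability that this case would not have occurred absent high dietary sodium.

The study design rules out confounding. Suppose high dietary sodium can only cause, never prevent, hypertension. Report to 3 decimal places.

PN ≈ 0.877

Let p₁ = 0.541, p₀ = 0.0665.
Under exogeneity and monotonicity, PN = (p₁ − p₀) / p₁.
PN = (0.541 − 0.0665) / 0.541 = 0.4745 / 0.541 ≈ 0.8771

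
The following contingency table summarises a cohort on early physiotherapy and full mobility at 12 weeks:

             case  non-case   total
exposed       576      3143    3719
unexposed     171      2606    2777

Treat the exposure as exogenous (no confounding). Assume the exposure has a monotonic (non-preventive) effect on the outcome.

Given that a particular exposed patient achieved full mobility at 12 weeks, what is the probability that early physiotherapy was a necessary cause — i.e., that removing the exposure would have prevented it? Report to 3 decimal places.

p₁ = P(outcome | exposed) = 576/3719 = 0.15488
p₀ = P(outcome | unexposed) = 171/2777 = 0.061577
Under exogeneity and monotonicity, PN = (p₁ − p₀) / p₁.
PN = (0.15488 − 0.061577) / 0.15488 = 0.093303 / 0.15488 ≈ 0.6024

PN ≈ 0.602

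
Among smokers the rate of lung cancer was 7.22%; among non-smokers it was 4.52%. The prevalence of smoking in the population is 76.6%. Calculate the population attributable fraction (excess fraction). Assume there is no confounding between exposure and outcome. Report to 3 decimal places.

p₁ = 0.0722, p₀ = 0.0452.
Overall risk P(Y=1) = π·p₁ + (1−π)·p₀ = 0.766×0.0722 + 0.234×0.0452 = 0.065882.
Under exogeneity, PAF = [P(Y=1) − p₀] / P(Y=1).
PAF = (0.065882 − 0.0452) / 0.065882 ≈ 0.3139

PAF ≈ 0.314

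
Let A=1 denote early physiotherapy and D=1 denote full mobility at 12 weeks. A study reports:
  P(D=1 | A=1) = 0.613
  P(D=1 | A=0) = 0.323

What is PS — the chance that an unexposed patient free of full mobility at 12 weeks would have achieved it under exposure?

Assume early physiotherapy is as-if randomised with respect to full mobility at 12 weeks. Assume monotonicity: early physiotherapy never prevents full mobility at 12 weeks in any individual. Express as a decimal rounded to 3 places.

PS ≈ 0.428

Let p₁ = 0.613, p₀ = 0.323.
Under exogeneity and monotonicity, PS = (p₁ − p₀) / (1 − p₀).
PS = (0.613 − 0.323) / (1 − 0.323) = 0.29 / 0.677 ≈ 0.4284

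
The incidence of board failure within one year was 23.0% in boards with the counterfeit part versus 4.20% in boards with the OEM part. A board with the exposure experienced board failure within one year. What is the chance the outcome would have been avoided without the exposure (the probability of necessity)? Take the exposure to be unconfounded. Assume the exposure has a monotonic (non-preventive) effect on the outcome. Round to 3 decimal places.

p₁ = 0.23, p₀ = 0.042.
Under exogeneity and monotonicity, PN = (p₁ − p₀) / p₁.
PN = (0.23 − 0.042) / 0.23 = 0.188 / 0.23 ≈ 0.8174

PN ≈ 0.817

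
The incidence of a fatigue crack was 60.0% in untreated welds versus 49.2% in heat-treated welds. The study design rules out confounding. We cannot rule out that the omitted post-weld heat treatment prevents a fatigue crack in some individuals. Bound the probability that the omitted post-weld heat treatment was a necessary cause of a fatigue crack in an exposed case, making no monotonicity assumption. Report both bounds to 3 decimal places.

p₁ = 0.6, p₀ = 0.492.
Under exogeneity alone the bounds on PN are max{0,(p₁−p₀)/p₁} ≤ PN ≤ min{1,(1−p₀)/p₁}.
  lower = (p₁ − p₀)/p₁ = 0.108 / 0.6 ≈ 0.1800
  upper = min{1, (1 − p₀)/p₁} = 0.508 / 0.6 ≈ 0.8467

0.180 ≤ PN ≤ 0.847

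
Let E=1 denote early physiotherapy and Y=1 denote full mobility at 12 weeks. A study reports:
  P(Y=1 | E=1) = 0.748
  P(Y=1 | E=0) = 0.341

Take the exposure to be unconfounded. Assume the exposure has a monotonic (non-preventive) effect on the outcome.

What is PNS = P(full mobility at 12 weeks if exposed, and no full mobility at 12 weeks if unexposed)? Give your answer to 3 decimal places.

PNS ≈ 0.407

Let p₁ = 0.748, p₀ = 0.341.
Under exogeneity and monotonicity, PNS = p₁ − p₀.
PNS = 0.748 − 0.341 = 0.407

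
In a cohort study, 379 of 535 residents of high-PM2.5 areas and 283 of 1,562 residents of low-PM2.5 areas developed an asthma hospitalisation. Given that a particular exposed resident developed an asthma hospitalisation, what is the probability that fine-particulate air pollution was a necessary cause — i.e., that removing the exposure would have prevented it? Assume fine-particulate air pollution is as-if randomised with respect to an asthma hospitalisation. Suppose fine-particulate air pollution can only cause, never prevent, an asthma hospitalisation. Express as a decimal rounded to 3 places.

p₁ = P(outcome | exposed) = 379/535 = 0.70841
p₀ = P(outcome | unexposed) = 283/1562 = 0.18118
Under exogeneity and monotonicity, PN = (p₁ − p₀) / p₁.
PN = (0.70841 − 0.18118) / 0.70841 = 0.52723 / 0.70841 ≈ 0.7442

PN ≈ 0.744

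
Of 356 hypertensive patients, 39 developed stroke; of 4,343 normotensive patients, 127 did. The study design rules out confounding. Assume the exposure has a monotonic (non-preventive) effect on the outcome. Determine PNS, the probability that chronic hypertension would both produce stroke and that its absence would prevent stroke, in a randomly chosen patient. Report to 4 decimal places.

p₁ = P(outcome | exposed) = 39/356 = 0.10955
p₀ = P(outcome | unexposed) = 127/4343 = 0.029242
Under exogeneity and monotonicity, PNS = p₁ − p₀.
PNS = 0.10955 − 0.029242 = 0.080308

PNS ≈ 0.0803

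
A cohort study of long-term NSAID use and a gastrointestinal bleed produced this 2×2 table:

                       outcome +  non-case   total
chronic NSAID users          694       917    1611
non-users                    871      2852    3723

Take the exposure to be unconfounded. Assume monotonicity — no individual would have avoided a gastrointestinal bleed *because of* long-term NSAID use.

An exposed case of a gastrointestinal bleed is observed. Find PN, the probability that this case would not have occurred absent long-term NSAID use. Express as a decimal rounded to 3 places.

p₁ = P(outcome | exposed) = 694/1611 = 0.43079
p₀ = P(outcome | unexposed) = 871/3723 = 0.23395
Under exogeneity and monotonicity, PN = (p₁ − p₀)/p₁.
PN = (0.43079 − 0.23395) / 0.43079 ≈ 0.4569

PN ≈ 0.457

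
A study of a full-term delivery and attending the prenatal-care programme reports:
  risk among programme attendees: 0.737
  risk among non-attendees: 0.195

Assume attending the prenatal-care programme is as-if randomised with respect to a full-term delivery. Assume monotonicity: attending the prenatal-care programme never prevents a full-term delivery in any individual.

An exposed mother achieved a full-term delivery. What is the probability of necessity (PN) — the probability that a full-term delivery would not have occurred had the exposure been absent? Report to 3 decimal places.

PN ≈ 0.735

Let p₁ = 0.737, p₀ = 0.195.
Under exogeneity and monotonicity, PN = (p₁ − p₀) / p₁.
PN = (0.737 − 0.195) / 0.737 = 0.542 / 0.737 ≈ 0.7354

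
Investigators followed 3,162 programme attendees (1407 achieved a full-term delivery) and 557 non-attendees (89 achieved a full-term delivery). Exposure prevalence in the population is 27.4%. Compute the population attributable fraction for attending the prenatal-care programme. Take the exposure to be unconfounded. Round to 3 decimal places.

p₁ = P(outcome | exposed) = 1407/3162 = 0.44497
p₀ = P(outcome | unexposed) = 89/557 = 0.15978
Overall risk P(Y=1) = π·p₁ + (1−π)·p₀ = 0.274×0.44497 + 0.726×0.15978 = 0.23793.
Under exogeneity, PAF = [P(Y=1) − p₀] / P(Y=1).
PAF = (0.23793 − 0.15978) / 0.23793 ≈ 0.3284

PAF ≈ 0.328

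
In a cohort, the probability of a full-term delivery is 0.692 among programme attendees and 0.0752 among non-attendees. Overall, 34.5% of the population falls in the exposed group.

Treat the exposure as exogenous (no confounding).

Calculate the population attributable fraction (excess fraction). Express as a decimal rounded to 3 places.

PAF ≈ 0.739

Let p₁ = 0.692, p₀ = 0.0752.
Overall risk P(Y=1) = π·p₁ + (1−π)·p₀ = 0.345×0.692 + 0.655×0.0752 = 0.288.
Under exogeneity, PAF = [P(Y=1) − p₀] / P(Y=1).
PAF = (0.288 − 0.0752) / 0.288 ≈ 0.7389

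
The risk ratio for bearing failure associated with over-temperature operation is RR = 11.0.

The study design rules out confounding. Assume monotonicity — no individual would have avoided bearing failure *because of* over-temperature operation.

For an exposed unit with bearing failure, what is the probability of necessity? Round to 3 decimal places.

Under exogeneity and monotonicity, PN = (RR − 1) / RR = 1 − 1/RR.
PN = (11.0 − 1) / 11.0 = 10 / 11.0 ≈ 0.9091

PN ≈ 0.909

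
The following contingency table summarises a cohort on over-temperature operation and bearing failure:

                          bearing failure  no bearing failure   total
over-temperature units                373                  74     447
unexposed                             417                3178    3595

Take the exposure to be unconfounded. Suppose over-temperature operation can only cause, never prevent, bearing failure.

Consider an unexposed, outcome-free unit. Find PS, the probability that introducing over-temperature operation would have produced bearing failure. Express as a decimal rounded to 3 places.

p₁ = P(outcome | exposed) = 373/447 = 0.83445
p₀ = P(outcome | unexposed) = 417/3595 = 0.11599
Under exogeneity and monotonicity, PS = (p₁ − p₀)/(1 − p₀).
PS = (0.83445 − 0.11599) / 0.88401 ≈ 0.8127

PS ≈ 0.813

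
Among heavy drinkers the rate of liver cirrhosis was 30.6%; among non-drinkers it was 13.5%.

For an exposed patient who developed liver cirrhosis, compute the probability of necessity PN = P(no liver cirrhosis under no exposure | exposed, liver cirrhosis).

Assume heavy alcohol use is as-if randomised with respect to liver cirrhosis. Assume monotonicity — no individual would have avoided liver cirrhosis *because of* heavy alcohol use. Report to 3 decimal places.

p₁ = 0.306, p₀ = 0.135.
Under exogeneity and monotonicity, PN = (p₁ − p₀) / p₁.
PN = (0.306 − 0.135) / 0.306 = 0.171 / 0.306 ≈ 0.5588

PN ≈ 0.559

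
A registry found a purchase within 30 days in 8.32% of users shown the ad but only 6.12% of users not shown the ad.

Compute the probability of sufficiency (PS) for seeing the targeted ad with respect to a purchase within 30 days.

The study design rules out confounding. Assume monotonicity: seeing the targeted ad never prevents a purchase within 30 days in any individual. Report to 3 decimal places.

PS ≈ 0.023

p₁ = 0.0832, p₀ = 0.0612.
Under exogeneity and monotonicity, PS = (p₁ − p₀) / (1 − p₀).
PS = (0.0832 − 0.0612) / (1 − 0.0612) = 0.022 / 0.9388 ≈ 0.0234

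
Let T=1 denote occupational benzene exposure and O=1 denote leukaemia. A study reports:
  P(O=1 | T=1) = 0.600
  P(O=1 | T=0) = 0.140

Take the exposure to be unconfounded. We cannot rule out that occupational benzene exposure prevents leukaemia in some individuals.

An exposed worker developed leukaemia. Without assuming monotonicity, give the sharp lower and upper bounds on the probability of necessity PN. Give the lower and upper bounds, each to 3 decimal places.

Let p₁ = 0.6, p₀ = 0.14.
Under exogeneity alone the bounds on PN are max{0,(p₁−p₀)/p₁} ≤ PN ≤ min{1,(1−p₀)/p₁}.
  lower = (p₁ − p₀)/p₁ = 0.46 / 0.6 ≈ 0.7667
  upper = min{1, (1 − p₀)/p₁} = 0.86 / 0.6 ≈ 1.4333 → capped at 1

0.767 ≤ PN ≤ 1.000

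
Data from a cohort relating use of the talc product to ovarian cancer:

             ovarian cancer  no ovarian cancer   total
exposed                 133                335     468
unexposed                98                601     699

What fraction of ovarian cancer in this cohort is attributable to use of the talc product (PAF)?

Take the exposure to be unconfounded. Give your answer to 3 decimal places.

p₁ = P(outcome | exposed) = 133/468 = 0.28419
p₀ = P(outcome | unexposed) = 98/699 = 0.1402
Exposure prevalence π = 468/1167 = 0.40103; overall risk P(Y=1) = 0.19794.
Under exogeneity, PAF = [P(Y=1) − p₀]/P(Y=1).
PAF = (0.19794 − 0.1402) / 0.19794 ≈ 0.2917

PAF ≈ 0.292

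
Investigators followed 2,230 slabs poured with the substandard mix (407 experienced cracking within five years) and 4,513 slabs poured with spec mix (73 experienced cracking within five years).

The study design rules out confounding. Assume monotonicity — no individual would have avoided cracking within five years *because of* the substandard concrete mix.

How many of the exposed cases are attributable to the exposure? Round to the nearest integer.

p₁ = P(outcome | exposed) = 407/2230 = 0.18251
p₀ = P(outcome | unexposed) = 73/4513 = 0.016175
PN = (p₁ − p₀)/p₁ = (0.18251 − 0.016175) / 0.18251 ≈ 0.91137.
Attributable cases ≈ PN × (exposed cases) = 0.91137 × 407 ≈ 370.93.

about 371 cases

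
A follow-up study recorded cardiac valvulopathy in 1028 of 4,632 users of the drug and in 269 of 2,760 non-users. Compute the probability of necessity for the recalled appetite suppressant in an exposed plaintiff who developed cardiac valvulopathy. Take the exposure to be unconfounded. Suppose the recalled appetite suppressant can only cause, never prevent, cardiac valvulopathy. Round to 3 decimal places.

PN ≈ 0.561

p₁ = P(outcome | exposed) = 1028/4632 = 0.22193
p₀ = P(outcome | unexposed) = 269/2760 = 0.097464
Under exogeneity and monotonicity, PN = (p₁ − p₀) / p₁.
PN = (0.22193 − 0.097464) / 0.22193 = 0.12447 / 0.22193 ≈ 0.5608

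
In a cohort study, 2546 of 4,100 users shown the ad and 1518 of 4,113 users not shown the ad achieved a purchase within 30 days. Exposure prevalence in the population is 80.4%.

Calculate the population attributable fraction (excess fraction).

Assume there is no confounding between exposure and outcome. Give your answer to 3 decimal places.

PAF ≈ 0.354

p₁ = P(outcome | exposed) = 2546/4100 = 0.62098
p₀ = P(outcome | unexposed) = 1518/4113 = 0.36907
Overall risk P(Y=1) = π·p₁ + (1−π)·p₀ = 0.804×0.62098 + 0.196×0.36907 = 0.5716.
Under exogeneity, PAF = [P(Y=1) − p₀] / P(Y=1).
PAF = (0.5716 − 0.36907) / 0.5716 ≈ 0.3543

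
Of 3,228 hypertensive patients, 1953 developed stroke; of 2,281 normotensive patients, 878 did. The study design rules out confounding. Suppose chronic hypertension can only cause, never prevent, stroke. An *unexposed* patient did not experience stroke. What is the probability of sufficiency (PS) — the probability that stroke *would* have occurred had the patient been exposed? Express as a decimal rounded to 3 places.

PS ≈ 0.358

p₁ = P(outcome | exposed) = 1953/3228 = 0.60502
p₀ = P(outcome | unexposed) = 878/2281 = 0.38492
Under exogeneity and monotonicity, PS = (p₁ − p₀) / (1 − p₀).
PS = (0.60502 − 0.38492) / (1 − 0.38492) = 0.2201 / 0.61508 ≈ 0.3578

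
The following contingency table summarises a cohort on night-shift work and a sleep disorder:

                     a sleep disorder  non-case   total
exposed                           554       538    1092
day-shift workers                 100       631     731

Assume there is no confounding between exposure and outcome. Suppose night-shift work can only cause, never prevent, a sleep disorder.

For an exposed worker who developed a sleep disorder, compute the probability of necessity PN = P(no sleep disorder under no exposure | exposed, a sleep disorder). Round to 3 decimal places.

PN ≈ 0.730

p₁ = P(outcome | exposed) = 554/1092 = 0.50733
p₀ = P(outcome | unexposed) = 100/731 = 0.1368
Under exogeneity and monotonicity, PN = (p₁ − p₀) / p₁.
PN = (0.50733 − 0.1368) / 0.50733 = 0.37053 / 0.50733 ≈ 0.7304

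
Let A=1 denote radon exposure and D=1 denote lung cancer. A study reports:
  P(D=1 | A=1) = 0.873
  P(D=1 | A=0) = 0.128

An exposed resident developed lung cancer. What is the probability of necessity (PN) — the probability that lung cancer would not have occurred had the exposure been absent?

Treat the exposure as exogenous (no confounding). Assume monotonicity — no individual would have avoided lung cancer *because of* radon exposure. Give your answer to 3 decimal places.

Let p₁ = 0.873, p₀ = 0.128.
Under exogeneity and monotonicity, PN = (p₁ − p₀) / p₁.
PN = (0.873 − 0.128) / 0.873 = 0.745 / 0.873 ≈ 0.8534

PN ≈ 0.853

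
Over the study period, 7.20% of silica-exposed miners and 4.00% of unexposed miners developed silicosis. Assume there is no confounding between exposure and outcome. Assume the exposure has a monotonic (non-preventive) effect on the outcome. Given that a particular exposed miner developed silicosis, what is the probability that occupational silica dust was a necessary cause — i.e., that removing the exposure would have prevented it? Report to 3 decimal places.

p₁ = 0.072, p₀ = 0.04.
Under exogeneity and monotonicity, PN = (p₁ − p₀) / p₁.
PN = (0.072 − 0.04) / 0.072 = 0.032 / 0.072 ≈ 0.4444

PN ≈ 0.444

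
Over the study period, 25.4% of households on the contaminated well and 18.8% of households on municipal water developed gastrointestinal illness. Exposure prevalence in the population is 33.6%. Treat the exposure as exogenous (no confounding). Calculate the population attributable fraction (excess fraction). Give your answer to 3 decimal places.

p₁ = 0.254, p₀ = 0.188.
Overall risk P(Y=1) = π·p₁ + (1−π)·p₀ = 0.336×0.254 + 0.664×0.188 = 0.21018.
Under exogeneity, PAF = [P(Y=1) − p₀] / P(Y=1).
PAF = (0.21018 − 0.188) / 0.21018 ≈ 0.1055

PAF ≈ 0.106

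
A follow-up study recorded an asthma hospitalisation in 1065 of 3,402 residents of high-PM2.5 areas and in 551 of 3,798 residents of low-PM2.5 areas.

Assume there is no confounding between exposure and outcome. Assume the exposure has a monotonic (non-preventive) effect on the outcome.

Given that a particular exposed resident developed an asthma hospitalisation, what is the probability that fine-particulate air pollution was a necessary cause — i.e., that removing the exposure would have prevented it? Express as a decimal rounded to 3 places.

p₁ = P(outcome | exposed) = 1065/3402 = 0.31305
p₀ = P(outcome | unexposed) = 551/3798 = 0.14508
Under exogeneity and monotonicity, PN = (p₁ − p₀) / p₁.
PN = (0.31305 − 0.14508) / 0.31305 = 0.16797 / 0.31305 ≈ 0.5366

PN ≈ 0.537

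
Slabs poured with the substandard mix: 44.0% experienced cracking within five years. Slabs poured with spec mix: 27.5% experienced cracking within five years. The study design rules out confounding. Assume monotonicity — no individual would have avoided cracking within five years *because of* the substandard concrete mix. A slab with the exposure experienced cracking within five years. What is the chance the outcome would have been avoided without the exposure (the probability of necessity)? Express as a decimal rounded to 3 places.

PN ≈ 0.375

p₁ = 0.44, p₀ = 0.275.
Under exogeneity and monotonicity, PN = (p₁ − p₀) / p₁.
PN = (0.44 − 0.275) / 0.44 = 0.165 / 0.44 ≈ 0.3750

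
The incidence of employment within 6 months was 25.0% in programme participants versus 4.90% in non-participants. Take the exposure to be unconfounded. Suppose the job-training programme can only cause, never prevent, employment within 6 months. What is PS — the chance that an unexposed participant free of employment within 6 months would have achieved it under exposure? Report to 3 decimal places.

PS ≈ 0.211

p₁ = 0.25, p₀ = 0.049.
Under exogeneity and monotonicity, PS = (p₁ − p₀) / (1 − p₀).
PS = (0.25 − 0.049) / (1 − 0.049) = 0.201 / 0.951 ≈ 0.2114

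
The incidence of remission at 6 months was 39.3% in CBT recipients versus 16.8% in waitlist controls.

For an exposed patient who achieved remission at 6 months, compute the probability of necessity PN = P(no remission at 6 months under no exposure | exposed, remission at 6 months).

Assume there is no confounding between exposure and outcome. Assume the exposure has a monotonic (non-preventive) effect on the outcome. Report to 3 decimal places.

p₁ = 0.393, p₀ = 0.168.
Under exogeneity and monotonicity, PN = (p₁ − p₀) / p₁.
PN = (0.393 − 0.168) / 0.393 = 0.225 / 0.393 ≈ 0.5725

PN ≈ 0.573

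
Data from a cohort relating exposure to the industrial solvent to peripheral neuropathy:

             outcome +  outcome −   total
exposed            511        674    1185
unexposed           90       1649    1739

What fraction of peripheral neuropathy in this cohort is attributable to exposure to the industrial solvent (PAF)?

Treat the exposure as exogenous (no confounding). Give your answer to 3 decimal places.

p₁ = P(outcome | exposed) = 511/1185 = 0.43122
p₀ = P(outcome | unexposed) = 90/1739 = 0.051754
Exposure prevalence π = 1185/2924 = 0.40527; overall risk P(Y=1) = 0.20554.
Under exogeneity, PAF = [P(Y=1) − p₀]/P(Y=1).
PAF = (0.20554 − 0.051754) / 0.20554 ≈ 0.7482

PAF ≈ 0.748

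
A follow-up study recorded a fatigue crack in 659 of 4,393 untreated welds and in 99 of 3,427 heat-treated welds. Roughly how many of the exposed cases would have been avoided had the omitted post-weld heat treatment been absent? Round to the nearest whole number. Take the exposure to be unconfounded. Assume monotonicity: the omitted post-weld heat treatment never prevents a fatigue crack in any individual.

about 532 cases

p₁ = P(outcome | exposed) = 659/4393 = 0.15001
p₀ = P(outcome | unexposed) = 99/3427 = 0.028888
PN = (p₁ − p₀)/p₁ = (0.15001 − 0.028888) / 0.15001 ≈ 0.80743.
Attributable cases ≈ PN × (exposed cases) = 0.80743 × 659 ≈ 532.09.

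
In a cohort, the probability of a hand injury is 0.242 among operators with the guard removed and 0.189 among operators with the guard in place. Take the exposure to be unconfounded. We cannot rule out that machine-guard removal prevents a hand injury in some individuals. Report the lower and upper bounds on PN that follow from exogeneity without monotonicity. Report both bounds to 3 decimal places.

Let p₁ = 0.242, p₀ = 0.189.
Under exogeneity alone the bounds on PN are max{0,(p₁−p₀)/p₁} ≤ PN ≤ min{1,(1−p₀)/p₁}.
  lower = (p₁ − p₀)/p₁ = 0.053 / 0.242 ≈ 0.2190
  upper = min{1, (1 − p₀)/p₁} = 0.811 / 0.242 ≈ 3.3512 → capped at 1

0.219 ≤ PN ≤ 1.000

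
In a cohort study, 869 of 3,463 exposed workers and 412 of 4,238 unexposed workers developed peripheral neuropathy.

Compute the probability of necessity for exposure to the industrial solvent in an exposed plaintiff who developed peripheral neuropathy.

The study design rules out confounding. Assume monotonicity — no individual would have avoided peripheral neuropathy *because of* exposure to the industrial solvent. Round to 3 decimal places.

PN ≈ 0.613

p₁ = P(outcome | exposed) = 869/3463 = 0.25094
p₀ = P(outcome | unexposed) = 412/4238 = 0.097216
Under exogeneity and monotonicity, PN = (p₁ − p₀) / p₁.
PN = (0.25094 − 0.097216) / 0.25094 = 0.15372 / 0.25094 ≈ 0.6126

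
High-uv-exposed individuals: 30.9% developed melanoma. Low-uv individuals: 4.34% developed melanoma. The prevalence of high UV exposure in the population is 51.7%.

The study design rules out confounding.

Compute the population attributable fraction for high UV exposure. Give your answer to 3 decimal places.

PAF ≈ 0.760

p₁ = 0.309, p₀ = 0.0434.
Overall risk P(Y=1) = π·p₁ + (1−π)·p₀ = 0.517×0.309 + 0.483×0.0434 = 0.18072.
Under exogeneity, PAF = [P(Y=1) − p₀] / P(Y=1).
PAF = (0.18072 − 0.0434) / 0.18072 ≈ 0.7598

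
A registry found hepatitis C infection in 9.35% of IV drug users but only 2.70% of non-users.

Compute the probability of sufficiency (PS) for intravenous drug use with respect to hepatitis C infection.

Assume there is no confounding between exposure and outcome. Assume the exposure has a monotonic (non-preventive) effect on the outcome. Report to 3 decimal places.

PS ≈ 0.068

p₁ = 0.0935, p₀ = 0.027.
Under exogeneity and monotonicity, PS = (p₁ − p₀) / (1 − p₀).
PS = (0.0935 − 0.027) / (1 − 0.027) = 0.0665 / 0.973 ≈ 0.0683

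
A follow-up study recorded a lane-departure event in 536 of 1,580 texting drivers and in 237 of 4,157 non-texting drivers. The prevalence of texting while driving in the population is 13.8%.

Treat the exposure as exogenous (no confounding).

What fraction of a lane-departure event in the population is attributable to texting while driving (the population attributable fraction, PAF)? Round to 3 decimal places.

PAF ≈ 0.406

p₁ = P(outcome | exposed) = 536/1580 = 0.33924
p₀ = P(outcome | unexposed) = 237/4157 = 0.057012
Overall risk P(Y=1) = π·p₁ + (1−π)·p₀ = 0.138×0.33924 + 0.862×0.057012 = 0.09596.
Under exogeneity, PAF = [P(Y=1) − p₀] / P(Y=1).
PAF = (0.09596 − 0.057012) / 0.09596 ≈ 0.4059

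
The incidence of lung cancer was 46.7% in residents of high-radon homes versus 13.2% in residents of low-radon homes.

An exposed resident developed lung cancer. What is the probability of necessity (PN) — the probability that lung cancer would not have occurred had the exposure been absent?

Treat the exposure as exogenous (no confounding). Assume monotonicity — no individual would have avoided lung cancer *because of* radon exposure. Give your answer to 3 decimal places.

PN ≈ 0.717

p₁ = 0.467, p₀ = 0.132.
Under exogeneity and monotonicity, PN = (p₁ − p₀) / p₁.
PN = (0.467 − 0.132) / 0.467 = 0.335 / 0.467 ≈ 0.7173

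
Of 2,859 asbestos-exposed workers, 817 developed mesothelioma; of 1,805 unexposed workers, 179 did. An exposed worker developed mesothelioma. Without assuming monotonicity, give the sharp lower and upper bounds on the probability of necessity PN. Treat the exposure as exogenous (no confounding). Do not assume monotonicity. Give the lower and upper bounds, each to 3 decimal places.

p₁ = P(outcome | exposed) = 817/2859 = 0.28576
p₀ = P(outcome | unexposed) = 179/1805 = 0.099169
Under exogeneity alone the bounds on PN are max{0,(p₁−p₀)/p₁} ≤ PN ≤ min{1,(1−p₀)/p₁}.
  lower = (p₁ − p₀)/p₁ = 0.1866 / 0.28576 ≈ 0.6530
  upper = min{1, (1 − p₀)/p₁} = 0.90083 / 0.28576 ≈ 3.1524 → capped at 1

0.653 ≤ PN ≤ 1.000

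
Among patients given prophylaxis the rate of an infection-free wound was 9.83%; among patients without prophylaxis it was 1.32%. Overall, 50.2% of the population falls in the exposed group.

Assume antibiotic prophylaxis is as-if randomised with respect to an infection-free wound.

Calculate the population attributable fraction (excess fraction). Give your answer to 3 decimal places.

PAF ≈ 0.764

p₁ = 0.0983, p₀ = 0.0132.
Overall risk P(Y=1) = π·p₁ + (1−π)·p₀ = 0.502×0.0983 + 0.498×0.0132 = 0.05592.
Under exogeneity, PAF = [P(Y=1) − p₀] / P(Y=1).
PAF = (0.05592 − 0.0132) / 0.05592 ≈ 0.7639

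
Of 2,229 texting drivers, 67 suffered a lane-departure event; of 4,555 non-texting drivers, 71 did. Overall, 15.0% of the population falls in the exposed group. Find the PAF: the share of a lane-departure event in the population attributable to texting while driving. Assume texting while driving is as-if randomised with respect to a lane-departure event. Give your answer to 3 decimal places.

p₁ = P(outcome | exposed) = 67/2229 = 0.030058
p₀ = P(outcome | unexposed) = 71/4555 = 0.015587
Overall risk P(Y=1) = π·p₁ + (1−π)·p₀ = 0.15×0.030058 + 0.85×0.015587 = 0.017758.
Under exogeneity, PAF = [P(Y=1) − p₀] / P(Y=1).
PAF = (0.017758 − 0.015587) / 0.017758 ≈ 0.1222

PAF ≈ 0.122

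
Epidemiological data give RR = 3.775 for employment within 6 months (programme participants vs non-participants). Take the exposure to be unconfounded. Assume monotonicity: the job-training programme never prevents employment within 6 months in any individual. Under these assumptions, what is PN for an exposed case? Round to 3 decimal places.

Under exogeneity and monotonicity, PN = (RR − 1) / RR = 1 − 1/RR.
PN = (3.775 − 1) / 3.775 = 2.775 / 3.775 ≈ 0.7351

PN ≈ 0.735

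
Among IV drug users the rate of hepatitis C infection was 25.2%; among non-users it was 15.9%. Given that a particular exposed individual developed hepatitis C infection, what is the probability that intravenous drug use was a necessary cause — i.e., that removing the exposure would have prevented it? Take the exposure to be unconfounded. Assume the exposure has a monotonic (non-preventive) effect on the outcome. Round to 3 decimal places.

p₁ = 0.252, p₀ = 0.159.
Under exogeneity and monotonicity, PN = (p₁ − p₀) / p₁.
PN = (0.252 − 0.159) / 0.252 = 0.093 / 0.252 ≈ 0.3690

PN ≈ 0.369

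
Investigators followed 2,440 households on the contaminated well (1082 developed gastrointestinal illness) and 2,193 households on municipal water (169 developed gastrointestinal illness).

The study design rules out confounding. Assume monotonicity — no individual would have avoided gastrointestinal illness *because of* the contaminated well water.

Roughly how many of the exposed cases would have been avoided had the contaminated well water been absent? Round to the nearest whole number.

about 894 cases

p₁ = P(outcome | exposed) = 1082/2440 = 0.44344
p₀ = P(outcome | unexposed) = 169/2193 = 0.077063
PN = (p₁ − p₀)/p₁ = (0.44344 − 0.077063) / 0.44344 ≈ 0.82622.
Attributable cases ≈ PN × (exposed cases) = 0.82622 × 1082 ≈ 893.97.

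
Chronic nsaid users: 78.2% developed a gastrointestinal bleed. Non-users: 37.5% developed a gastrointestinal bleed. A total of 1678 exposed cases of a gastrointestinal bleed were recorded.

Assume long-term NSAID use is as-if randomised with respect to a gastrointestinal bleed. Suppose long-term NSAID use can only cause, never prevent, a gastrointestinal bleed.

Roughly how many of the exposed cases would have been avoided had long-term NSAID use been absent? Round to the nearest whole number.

about 873 cases

p₁ = 0.782, p₀ = 0.375.
PN = (p₁ − p₀)/p₁ = (0.782 − 0.375) / 0.782 ≈ 0.52046.
Attributable cases ≈ PN × (exposed cases) = 0.52046 × 1678 ≈ 873.33.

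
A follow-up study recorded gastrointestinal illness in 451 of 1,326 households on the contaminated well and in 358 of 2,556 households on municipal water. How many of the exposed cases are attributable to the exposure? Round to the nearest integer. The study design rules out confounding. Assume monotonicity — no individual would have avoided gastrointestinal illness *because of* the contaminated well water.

p₁ = P(outcome | exposed) = 451/1326 = 0.34012
p₀ = P(outcome | unexposed) = 358/2556 = 0.14006
PN = (p₁ − p₀)/p₁ = (0.34012 − 0.14006) / 0.34012 ≈ 0.58820.
Attributable cases ≈ PN × (exposed cases) = 0.58820 × 451 ≈ 265.28.

about 265 cases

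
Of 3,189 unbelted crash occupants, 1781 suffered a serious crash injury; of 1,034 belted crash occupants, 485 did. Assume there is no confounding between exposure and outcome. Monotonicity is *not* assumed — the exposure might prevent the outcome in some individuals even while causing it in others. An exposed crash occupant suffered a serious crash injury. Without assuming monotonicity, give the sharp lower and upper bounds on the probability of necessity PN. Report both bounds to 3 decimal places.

0.160 ≤ PN ≤ 0.951

p₁ = P(outcome | exposed) = 1781/3189 = 0.55848
p₀ = P(outcome | unexposed) = 485/1034 = 0.46905
Under exogeneity alone the bounds on PN are max{0,(p₁−p₀)/p₁} ≤ PN ≤ min{1,(1−p₀)/p₁}.
  lower = (p₁ − p₀)/p₁ = 0.08943 / 0.55848 ≈ 0.1601
  upper = min{1, (1 − p₀)/p₁} = 0.53095 / 0.55848 ≈ 0.9507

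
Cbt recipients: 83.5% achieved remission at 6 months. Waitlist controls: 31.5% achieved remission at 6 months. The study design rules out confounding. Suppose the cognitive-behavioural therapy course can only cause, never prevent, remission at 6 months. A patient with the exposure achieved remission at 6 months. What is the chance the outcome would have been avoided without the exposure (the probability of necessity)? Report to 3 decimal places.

p₁ = 0.835, p₀ = 0.315.
Under exogeneity and monotonicity, PN = (p₁ − p₀) / p₁.
PN = (0.835 − 0.315) / 0.835 = 0.52 / 0.835 ≈ 0.6228

PN ≈ 0.623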